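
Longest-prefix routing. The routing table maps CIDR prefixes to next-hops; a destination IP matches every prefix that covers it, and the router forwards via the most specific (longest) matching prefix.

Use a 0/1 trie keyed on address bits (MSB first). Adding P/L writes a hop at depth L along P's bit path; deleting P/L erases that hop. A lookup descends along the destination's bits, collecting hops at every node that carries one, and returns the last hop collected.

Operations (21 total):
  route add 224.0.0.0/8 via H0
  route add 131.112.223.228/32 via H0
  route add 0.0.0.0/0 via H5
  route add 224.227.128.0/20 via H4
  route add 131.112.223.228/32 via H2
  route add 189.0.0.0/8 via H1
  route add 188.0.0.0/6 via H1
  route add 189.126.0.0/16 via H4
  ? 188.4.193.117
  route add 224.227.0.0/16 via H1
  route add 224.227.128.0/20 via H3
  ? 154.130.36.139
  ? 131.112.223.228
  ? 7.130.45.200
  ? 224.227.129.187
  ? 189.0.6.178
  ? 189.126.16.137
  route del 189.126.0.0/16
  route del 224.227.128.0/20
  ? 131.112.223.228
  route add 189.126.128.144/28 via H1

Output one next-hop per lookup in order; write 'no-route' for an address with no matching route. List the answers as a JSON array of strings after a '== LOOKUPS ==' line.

Apply in order:
  + 224.0.0.0/8 (H0) depth=8
  + 131.112.223.228/32 (H0) depth=32
  + 0.0.0.0/0 (H5) depth=0
  + 224.227.128.0/20 (H4) depth=20
  + 131.112.223.228/32 (H2) depth=32
  + 189.0.0.0/8 (H1) depth=8
  + 188.0.0.0/6 (H1) depth=6
  + 189.126.0.0/16 (H4) depth=16
  ? 188.4.193.117  path d0:H5→d1:-→d2:-→d3:-→d4:-→d5:-→d6:H1→d7:-  best=H1
  + 224.227.0.0/16 (H1) depth=16
  + 224.227.128.0/20 (H3) depth=20
  ? 154.130.36.139  path d0:H5→d1:-→d2:-→d3:-  best=H5
  ? 131.112.223.228  path d0:H5→d1:-→d2:-→d3:-→d4:-→d5:-→d6:-→d7:-→d8:-→d9:-→d10:-→d11:-→d12:-→d13:-→d14:-→d15:-→d16:-→d17:-→d18:-→d19:-→d20:-→d21:-→d22:-→d23:-→d24:-→d25:-→d26:-→d27:-→d28:-→d29:-→d30:-→d31:-→d32:H2  best=H2
  ? 7.130.45.200  path d0:H5  best=H5
  ? 224.227.129.187  path d0:H5→d1:-→d2:-→d3:-→d4:-→d5:-→d6:-→d7:-→d8:H0→d9:-→d10:-→d11:-→d12:-→d13:-→d14:-→d15:-→d16:H1→d17:-→d18:-→d19:-→d20:H3  best=H3
  ? 189.0.6.178  path d0:H5→d1:-→d2:-→d3:-→d4:-→d5:-→d6:H1→d7:-→d8:H1→d9:-  best=H1
  ? 189.126.16.137  path d0:H5→d1:-→d2:-→d3:-→d4:-→d5:-→d6:H1→d7:-→d8:H1→d9:-→d10:-→d11:-→d12:-→d13:-→d14:-→d15:-→d16:H4  best=H4
  del 189.126.0.0/16 (clear depth 16)
  del 224.227.128.0/20 (clear depth 20)
  ? 131.112.223.228  path d0:H5→d1:-→d2:-→d3:-→d4:-→d5:-→d6:-→d7:-→d8:-→d9:-→d10:-→d11:-→d12:-→d13:-→d14:-→d15:-→d16:-→d17:-→d18:-→d19:-→d20:-→d21:-→d22:-→d23:-→d24:-→d25:-→d26:-→d27:-→d28:-→d29:-→d30:-→d31:-→d32:H2  best=H2
  + 189.126.128.144/28 (H1) depth=28

== LOOKUPS ==
["H1","H5","H2","H5","H3","H1","H4","H2"]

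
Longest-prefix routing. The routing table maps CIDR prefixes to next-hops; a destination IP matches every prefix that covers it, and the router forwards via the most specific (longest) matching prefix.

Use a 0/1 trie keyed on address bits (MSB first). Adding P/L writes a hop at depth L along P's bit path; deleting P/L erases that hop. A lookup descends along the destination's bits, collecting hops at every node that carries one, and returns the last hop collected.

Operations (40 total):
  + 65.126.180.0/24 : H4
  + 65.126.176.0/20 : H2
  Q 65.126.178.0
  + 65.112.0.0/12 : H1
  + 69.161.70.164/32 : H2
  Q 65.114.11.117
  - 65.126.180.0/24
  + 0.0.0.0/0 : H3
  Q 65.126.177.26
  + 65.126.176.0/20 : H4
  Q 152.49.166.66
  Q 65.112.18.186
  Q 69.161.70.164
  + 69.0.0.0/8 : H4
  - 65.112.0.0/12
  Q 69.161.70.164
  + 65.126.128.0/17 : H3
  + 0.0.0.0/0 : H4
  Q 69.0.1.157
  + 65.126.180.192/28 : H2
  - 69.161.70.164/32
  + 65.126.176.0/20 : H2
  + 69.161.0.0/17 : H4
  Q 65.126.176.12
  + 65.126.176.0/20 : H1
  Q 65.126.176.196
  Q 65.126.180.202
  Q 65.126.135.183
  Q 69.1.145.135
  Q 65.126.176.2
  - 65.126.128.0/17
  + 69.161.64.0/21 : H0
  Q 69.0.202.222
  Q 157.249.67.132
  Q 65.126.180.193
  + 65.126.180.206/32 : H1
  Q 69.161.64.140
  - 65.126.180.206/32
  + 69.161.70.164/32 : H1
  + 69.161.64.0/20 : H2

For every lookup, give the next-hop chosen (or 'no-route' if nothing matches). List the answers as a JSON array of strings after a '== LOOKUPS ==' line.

Process each operation:
  + 65.126.180.0/24 (H4) depth=24
  + 65.126.176.0/20 (H2) depth=20
  ? 65.126.178.0  path d0:-→d1:-→d2:-→d3:-→d4:-→d5:-→d6:-→d7:-→d8:-→d9:-→d10:-→d11:-→d12:-→d13:-→d14:-→d15:-→d16:-→d17:-→d18:-→d19:-→d20:H2→d21:-  best=H2
  + 65.112.0.0/12 (H1) depth=12
  + 69.161.70.164/32 (H2) depth=32
  ? 65.114.11.117  path d0:-→d1:-→d2:-→d3:-→d4:-→d5:-→d6:-→d7:-→d8:-→d9:-→d10:-→d11:-→d12:H1  best=H1
  del 65.126.180.0/24 (clear depth 24)
  + 0.0.0.0/0 (H3) depth=0
  ? 65.126.177.26  path d0:H3→d1:-→d2:-→d3:-→d4:-→d5:-→d6:-→d7:-→d8:-→d9:-→d10:-→d11:-→d12:H1→d13:-→d14:-→d15:-→d16:-→d17:-→d18:-→d19:-→d20:H2→d21:-  best=H2
  + 65.126.176.0/20 (H4) depth=20
  ? 152.49.166.66  path d0:H3  best=H3
  ? 65.112.18.186  path d0:H3→d1:-→d2:-→d3:-→d4:-→d5:-→d6:-→d7:-→d8:-→d9:-→d10:-→d11:-→d12:H1  best=H1
  ? 69.161.70.164  path d0:H3→d1:-→d2:-→d3:-→d4:-→d5:-→d6:-→d7:-→d8:-→d9:-→d10:-→d11:-→d12:-→d13:-→d14:-→d15:-→d16:-→d17:-→d18:-→d19:-→d20:-→d21:-→d22:-→d23:-→d24:-→d25:-→d26:-→d27:-→d28:-→d29:-→d30:-→d31:-→d32:H2  best=H2
  + 69.0.0.0/8 (H4) depth=8
  del 65.112.0.0/12 (clear depth 12)
  ? 69.161.70.164  path d0:H3→d1:-→d2:-→d3:-→d4:-→d5:-→d6:-→d7:-→d8:H4→d9:-→d10:-→d11:-→d12:-→d13:-→d14:-→d15:-→d16:-→d17:-→d18:-→d19:-→d20:-→d21:-→d22:-→d23:-→d24:-→d25:-→d26:-→d27:-→d28:-→d29:-→d30:-→d31:-→d32:H2  best=H2
  + 65.126.128.0/17 (H3) depth=17
  + 0.0.0.0/0 (H4) depth=0
  ? 69.0.1.157  path d0:H4→d1:-→d2:-→d3:-→d4:-→d5:-→d6:-→d7:-→d8:H4  best=H4
  + 65.126.180.192/28 (H2) depth=28
  del 69.161.70.164/32 (clear depth 32)
  + 65.126.176.0/20 (H2) depth=20
  + 69.161.0.0/17 (H4) depth=17
  ? 65.126.176.12  path d0:H4→d1:-→d2:-→d3:-→d4:-→d5:-→d6:-→d7:-→d8:-→d9:-→d10:-→d11:-→d12:-→d13:-→d14:-→d15:-→d16:-→d17:H3→d18:-→d19:-→d20:H2→d21:-  best=H2
  + 65.126.176.0/20 (H1) depth=20
  ? 65.126.176.196  path d0:H4→d1:-→d2:-→d3:-→d4:-→d5:-→d6:-→d7:-→d8:-→d9:-→d10:-→d11:-→d12:-→d13:-→d14:-→d15:-→d16:-→d17:H3→d18:-→d19:-→d20:H1→d21:-  best=H1
  ? 65.126.180.202  path d0:H4→d1:-→d2:-→d3:-→d4:-→d5:-→d6:-→d7:-→d8:-→d9:-→d10:-→d11:-→d12:-→d13:-→d14:-→d15:-→d16:-→d17:H3→d18:-→d19:-→d20:H1→d21:-→d22:-→d23:-→d24:-→d25:-→d26:-→d27:-→d28:H2  best=H2
  ? 65.126.135.183  path d0:H4→d1:-→d2:-→d3:-→d4:-→d5:-→d6:-→d7:-→d8:-→d9:-→d10:-→d11:-→d12:-→d13:-→d14:-→d15:-→d16:-→d17:H3→d18:-  best=H3
  ? 69.1.145.135  path d0:H4→d1:-→d2:-→d3:-→d4:-→d5:-→d6:-→d7:-→d8:H4  best=H4
  ? 65.126.176.2  path d0:H4→d1:-→d2:-→d3:-→d4:-→d5:-→d6:-→d7:-→d8:-→d9:-→d10:-→d11:-→d12:-→d13:-→d14:-→d15:-→d16:-→d17:H3→d18:-→d19:-→d20:H1→d21:-  best=H1
  del 65.126.128.0/17 (clear depth 17)
  + 69.161.64.0/21 (H0) depth=21
  ? 69.0.202.222  path d0:H4→d1:-→d2:-→d3:-→d4:-→d5:-→d6:-→d7:-→d8:H4  best=H4
  ? 157.249.67.132  path d0:H4  best=H4
  ? 65.126.180.193  path d0:H4→d1:-→d2:-→d3:-→d4:-→d5:-→d6:-→d7:-→d8:-→d9:-→d10:-→d11:-→d12:-→d13:-→d14:-→d15:-→d16:-→d17:-→d18:-→d19:-→d20:H1→d21:-→d22:-→d23:-→d24:-→d25:-→d26:-→d27:-→d28:H2  best=H2
  + 65.126.180.206/32 (H1) depth=32
  ? 69.161.64.140  path d0:H4→d1:-→d2:-→d3:-→d4:-→d5:-→d6:-→d7:-→d8:H4→d9:-→d10:-→d11:-→d12:-→d13:-→d14:-→d15:-→d16:-→d17:H4→d18:-→d19:-→d20:-→d21:H0  best=H0
  del 65.126.180.206/32 (clear depth 32)
  + 69.161.70.164/32 (H1) depth=32
  + 69.161.64.0/20 (H2) depth=20

== LOOKUPS ==
["H2","H1","H2","H3","H1","H2","H2","H4","H2","H1","H2","H3","H4","H1","H4","H4","H2","H0"]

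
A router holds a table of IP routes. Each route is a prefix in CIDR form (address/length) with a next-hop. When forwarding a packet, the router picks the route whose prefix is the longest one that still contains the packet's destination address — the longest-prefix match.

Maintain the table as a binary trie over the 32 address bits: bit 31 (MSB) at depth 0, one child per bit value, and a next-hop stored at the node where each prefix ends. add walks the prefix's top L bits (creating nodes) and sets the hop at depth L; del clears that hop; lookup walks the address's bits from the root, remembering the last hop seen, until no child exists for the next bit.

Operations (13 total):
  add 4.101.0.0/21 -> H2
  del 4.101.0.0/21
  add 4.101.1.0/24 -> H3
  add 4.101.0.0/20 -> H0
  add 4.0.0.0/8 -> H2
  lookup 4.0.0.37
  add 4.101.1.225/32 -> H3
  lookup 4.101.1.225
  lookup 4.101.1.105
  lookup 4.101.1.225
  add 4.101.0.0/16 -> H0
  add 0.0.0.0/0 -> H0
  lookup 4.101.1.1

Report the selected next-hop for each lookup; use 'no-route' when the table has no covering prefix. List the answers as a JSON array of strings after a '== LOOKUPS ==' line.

Trace:
  + 4.101.0.0/21 (H2) depth=21
  - 4.101.0.0/21 clear@21
  + 4.101.1.0/24 (H3) depth=24
  + 4.101.0.0/20 (H0) depth=20
  + 4.0.0.0/8 (H2) depth=8
  Q 4.0.0.37: descend 000001000 ; hops seen [H2] ; pick H2
  + 4.101.1.225/32 (H3) depth=32
  Q 4.101.1.225: descend 00000100011001010000000111100001 ; hops seen [H2,H0,H3,H3] ; pick H3
  Q 4.101.1.105: descend 000001000110010100000001 ; hops seen [H2,H0,H3] ; pick H3
  Q 4.101.1.225: descend 00000100011001010000000111100001 ; hops seen [H2,H0,H3,H3] ; pick H3
  + 4.101.0.0/16 (H0) depth=16
  + 0.0.0.0/0 (H0) depth=0
  Q 4.101.1.1: descend 000001000110010100000001 ; hops seen [H0,H2,H0,H0,H3] ; pick H3

== LOOKUPS ==
["H2","H3","H3","H3","H3"]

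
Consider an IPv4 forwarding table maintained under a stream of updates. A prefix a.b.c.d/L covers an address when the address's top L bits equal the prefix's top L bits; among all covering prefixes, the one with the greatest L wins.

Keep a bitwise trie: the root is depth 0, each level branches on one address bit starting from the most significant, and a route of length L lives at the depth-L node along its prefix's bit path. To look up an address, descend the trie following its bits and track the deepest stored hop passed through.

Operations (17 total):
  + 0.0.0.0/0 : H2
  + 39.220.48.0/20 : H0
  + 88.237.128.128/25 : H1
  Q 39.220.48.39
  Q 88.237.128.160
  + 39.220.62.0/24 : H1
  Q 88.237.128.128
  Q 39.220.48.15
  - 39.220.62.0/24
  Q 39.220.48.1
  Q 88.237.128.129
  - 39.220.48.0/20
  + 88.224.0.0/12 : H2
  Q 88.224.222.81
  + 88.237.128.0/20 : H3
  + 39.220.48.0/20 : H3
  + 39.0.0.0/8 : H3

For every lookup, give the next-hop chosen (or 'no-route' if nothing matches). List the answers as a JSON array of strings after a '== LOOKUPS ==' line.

Process each operation:
  + 0.0.0.0/0 (H2) depth=0
  + 39.220.48.0/20 (H0) depth=20
  + 88.237.128.128/25 (H1) depth=25
  lookup 39.220.48.39: bits 00100111110111000011 walk d0:H2→d1:-→d2:-→d3:-→d4:-→d5:-→d6:-→d7:-→d8:-→d9:-→d10:-→d11:-→d12:-→d13:-→d14:-→d15:-→d16:-→d17:-→d18:-→d19:-→d20:H0 -> H0
  lookup 88.237.128.160: bits 0101100011101101100000001 walk d0:H2→d1:-→d2:-→d3:-→d4:-→d5:-→d6:-→d7:-→d8:-→d9:-→d10:-→d11:-→d12:-→d13:-→d14:-→d15:-→d16:-→d17:-→d18:-→d19:-→d20:-→d21:-→d22:-→d23:-→d24:-→d25:H1 -> H1
  + 39.220.62.0/24 (H1) depth=24
  lookup 88.237.128.128: bits 0101100011101101100000001 walk d0:H2→d1:-→d2:-→d3:-→d4:-→d5:-→d6:-→d7:-→d8:-→d9:-→d10:-→d11:-→d12:-→d13:-→d14:-→d15:-→d16:-→d17:-→d18:-→d19:-→d20:-→d21:-→d22:-→d23:-→d24:-→d25:H1 -> H1
  lookup 39.220.48.15: bits 00100111110111000011 walk d0:H2→d1:-→d2:-→d3:-→d4:-→d5:-→d6:-→d7:-→d8:-→d9:-→d10:-→d11:-→d12:-→d13:-→d14:-→d15:-→d16:-→d17:-→d18:-→d19:-→d20:H0 -> H0
  - 39.220.62.0/24 clear@24
  lookup 39.220.48.1: bits 00100111110111000011 walk d0:H2→d1:-→d2:-→d3:-→d4:-→d5:-→d6:-→d7:-→d8:-→d9:-→d10:-→d11:-→d12:-→d13:-→d14:-→d15:-→d16:-→d17:-→d18:-→d19:-→d20:H0 -> H0
  lookup 88.237.128.129: bits 0101100011101101100000001 walk d0:H2→d1:-→d2:-→d3:-→d4:-→d5:-→d6:-→d7:-→d8:-→d9:-→d10:-→d11:-→d12:-→d13:-→d14:-→d15:-→d16:-→d17:-→d18:-→d19:-→d20:-→d21:-→d22:-→d23:-→d24:-→d25:H1 -> H1
  - 39.220.48.0/20 clear@20
  + 88.224.0.0/12 (H2) depth=12
  lookup 88.224.222.81: bits 010110001110 walk d0:H2→d1:-→d2:-→d3:-→d4:-→d5:-→d6:-→d7:-→d8:-→d9:-→d10:-→d11:-→d12:H2 -> H2
  + 88.237.128.0/20 (H3) depth=20
  + 39.220.48.0/20 (H3) depth=20
  + 39.0.0.0/8 (H3) depth=8

== LOOKUPS ==
["H0","H1","H1","H0","H0","H1","H2"]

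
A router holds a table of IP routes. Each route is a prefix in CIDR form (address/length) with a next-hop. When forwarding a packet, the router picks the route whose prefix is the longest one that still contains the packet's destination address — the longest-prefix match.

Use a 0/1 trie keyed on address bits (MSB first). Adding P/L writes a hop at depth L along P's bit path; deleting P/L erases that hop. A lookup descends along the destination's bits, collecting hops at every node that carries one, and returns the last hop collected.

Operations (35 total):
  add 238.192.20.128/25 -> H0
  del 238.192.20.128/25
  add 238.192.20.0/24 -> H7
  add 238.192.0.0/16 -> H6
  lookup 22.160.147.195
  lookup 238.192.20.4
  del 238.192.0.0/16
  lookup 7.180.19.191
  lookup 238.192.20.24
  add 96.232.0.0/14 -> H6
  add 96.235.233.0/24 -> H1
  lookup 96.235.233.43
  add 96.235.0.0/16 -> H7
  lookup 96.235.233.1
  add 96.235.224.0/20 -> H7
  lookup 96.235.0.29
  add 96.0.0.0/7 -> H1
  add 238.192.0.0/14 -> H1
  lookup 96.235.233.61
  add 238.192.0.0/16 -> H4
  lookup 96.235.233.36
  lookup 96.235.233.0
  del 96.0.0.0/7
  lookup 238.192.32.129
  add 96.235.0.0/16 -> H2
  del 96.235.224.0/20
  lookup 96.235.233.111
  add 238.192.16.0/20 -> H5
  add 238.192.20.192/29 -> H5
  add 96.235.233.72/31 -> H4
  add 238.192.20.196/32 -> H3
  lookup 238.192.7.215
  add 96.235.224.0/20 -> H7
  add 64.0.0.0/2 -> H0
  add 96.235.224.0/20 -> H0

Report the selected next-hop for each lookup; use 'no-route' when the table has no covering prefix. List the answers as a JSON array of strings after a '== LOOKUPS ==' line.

Apply in order:
  add 238.192.20.128/25 -> H0 at depth 25
  - 238.192.20.128/25 clear@25
  add 238.192.20.0/24 -> H7 at depth 24
  add 238.192.0.0/16 -> H6 at depth 16
  Q 22.160.147.195: descend ε ; hops seen [∅] ; pick no-route
  Q 238.192.20.4: descend 111011101100000000010100 ; hops seen [H6,H7] ; pick H7
  - 238.192.0.0/16 clear@16
  Q 7.180.19.191: descend ε ; hops seen [∅] ; pick no-route
  Q 238.192.20.24: descend 111011101100000000010100 ; hops seen [H7] ; pick H7
  add 96.232.0.0/14 -> H6 at depth 14
  add 96.235.233.0/24 -> H1 at depth 24
  Q 96.235.233.43: descend 011000001110101111101001 ; hops seen [H6,H1] ; pick H1
  add 96.235.0.0/16 -> H7 at depth 16
  Q 96.235.233.1: descend 011000001110101111101001 ; hops seen [H6,H7,H1] ; pick H1
  add 96.235.224.0/20 -> H7 at depth 20
  Q 96.235.0.29: descend 0110000011101011 ; hops seen [H6,H7] ; pick H7
  add 96.0.0.0/7 -> H1 at depth 7
  add 238.192.0.0/14 -> H1 at depth 14
  Q 96.235.233.61: descend 011000001110101111101001 ; hops seen [H1,H6,H7,H7,H1] ; pick H1
  add 238.192.0.0/16 -> H4 at depth 16
  Q 96.235.233.36: descend 011000001110101111101001 ; hops seen [H1,H6,H7,H7,H1] ; pick H1
  Q 96.235.233.0: descend 011000001110101111101001 ; hops seen [H1,H6,H7,H7,H1] ; pick H1
  - 96.0.0.0/7 clear@7
  Q 238.192.32.129: descend 111011101100000000 ; hops seen [H1,H4] ; pick H4
  add 96.235.0.0/16 -> H2 at depth 16
  - 96.235.224.0/20 clear@20
  Q 96.235.233.111: descend 011000001110101111101001 ; hops seen [H6,H2,H1] ; pick H1
  add 238.192.16.0/20 -> H5 at depth 20
  add 238.192.20.192/29 -> H5 at depth 29
  add 96.235.233.72/31 -> H4 at depth 31
  add 238.192.20.196/32 -> H3 at depth 32
  Q 238.192.7.215: descend 1110111011000000000 ; hops seen [H1,H4] ; pick H4
  add 96.235.224.0/20 -> H7 at depth 20
  add 64.0.0.0/2 -> H0 at depth 2
  add 96.235.224.0/20 -> H0 at depth 20

== LOOKUPS ==
["no-route","H7","no-route","H7","H1","H1","H7","H1","H1","H1","H4","H1","H4"]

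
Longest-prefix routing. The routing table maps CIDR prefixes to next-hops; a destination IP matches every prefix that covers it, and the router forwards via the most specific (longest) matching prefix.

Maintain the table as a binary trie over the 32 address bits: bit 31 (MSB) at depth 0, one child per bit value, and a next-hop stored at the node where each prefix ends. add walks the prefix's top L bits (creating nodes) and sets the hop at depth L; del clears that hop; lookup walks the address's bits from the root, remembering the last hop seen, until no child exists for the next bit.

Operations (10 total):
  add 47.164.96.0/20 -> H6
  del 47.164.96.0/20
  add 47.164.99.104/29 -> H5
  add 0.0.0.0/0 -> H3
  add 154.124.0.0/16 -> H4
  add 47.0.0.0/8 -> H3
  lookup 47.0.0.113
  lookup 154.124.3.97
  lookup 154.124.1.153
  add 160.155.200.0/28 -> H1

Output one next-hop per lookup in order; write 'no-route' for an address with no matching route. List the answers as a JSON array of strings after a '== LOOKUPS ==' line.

Process each operation:
  + 47.164.96.0/20 (H6) depth=20
  del 47.164.96.0/20 (clear depth 20)
  + 47.164.99.104/29 (H5) depth=29
  + 0.0.0.0/0 (H3) depth=0
  + 154.124.0.0/16 (H4) depth=16
  + 47.0.0.0/8 (H3) depth=8
  ? 47.0.0.113  path d0:H3→d1:-→d2:-→d3:-→d4:-→d5:-→d6:-→d7:-→d8:H3  best=H3
  ? 154.124.3.97  path d0:H3→d1:-→d2:-→d3:-→d4:-→d5:-→d6:-→d7:-→d8:-→d9:-→d10:-→d11:-→d12:-→d13:-→d14:-→d15:-→d16:H4  best=H4
  ? 154.124.1.153  path d0:H3→d1:-→d2:-→d3:-→d4:-→d5:-→d6:-→d7:-→d8:-→d9:-→d10:-→d11:-→d12:-→d13:-→d14:-→d15:-→d16:H4  best=H4
  + 160.155.200.0/28 (H1) depth=28

== LOOKUPS ==
["H3","H4","H4"]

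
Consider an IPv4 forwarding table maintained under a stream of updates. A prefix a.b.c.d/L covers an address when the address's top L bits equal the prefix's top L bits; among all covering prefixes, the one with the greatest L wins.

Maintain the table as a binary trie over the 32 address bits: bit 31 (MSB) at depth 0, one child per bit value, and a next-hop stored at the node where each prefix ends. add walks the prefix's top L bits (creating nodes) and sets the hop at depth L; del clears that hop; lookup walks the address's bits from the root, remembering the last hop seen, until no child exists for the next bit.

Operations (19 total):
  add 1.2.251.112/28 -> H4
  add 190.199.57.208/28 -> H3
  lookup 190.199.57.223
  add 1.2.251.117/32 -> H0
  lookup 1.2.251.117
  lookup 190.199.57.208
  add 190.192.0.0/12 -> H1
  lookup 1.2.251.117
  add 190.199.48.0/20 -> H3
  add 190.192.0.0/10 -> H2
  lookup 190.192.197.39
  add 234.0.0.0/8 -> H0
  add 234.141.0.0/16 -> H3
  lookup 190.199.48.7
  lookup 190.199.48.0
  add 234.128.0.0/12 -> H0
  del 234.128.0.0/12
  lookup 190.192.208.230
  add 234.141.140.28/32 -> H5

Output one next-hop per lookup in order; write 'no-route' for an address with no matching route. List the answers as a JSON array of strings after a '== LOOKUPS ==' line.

Apply in order:
  + 1.2.251.112/28 (H4) depth=28
  + 190.199.57.208/28 (H3) depth=28
  ? 190.199.57.223  path d0:-→d1:-→d2:-→d3:-→d4:-→d5:-→d6:-→d7:-→d8:-→d9:-→d10:-→d11:-→d12:-→d13:-→d14:-→d15:-→d16:-→d17:-→d18:-→d19:-→d20:-→d21:-→d22:-→d23:-→d24:-→d25:-→d26:-→d27:-→d28:H3  best=H3
  + 1.2.251.117/32 (H0) depth=32
  ? 1.2.251.117  path d0:-→d1:-→d2:-→d3:-→d4:-→d5:-→d6:-→d7:-→d8:-→d9:-→d10:-→d11:-→d12:-→d13:-→d14:-→d15:-→d16:-→d17:-→d18:-→d19:-→d20:-→d21:-→d22:-→d23:-→d24:-→d25:-→d26:-→d27:-→d28:H4→d29:-→d30:-→d31:-→d32:H0  best=H0
  ? 190.199.57.208  path d0:-→d1:-→d2:-→d3:-→d4:-→d5:-→d6:-→d7:-→d8:-→d9:-→d10:-→d11:-→d12:-→d13:-→d14:-→d15:-→d16:-→d17:-→d18:-→d19:-→d20:-→d21:-→d22:-→d23:-→d24:-→d25:-→d26:-→d27:-→d28:H3  best=H3
  + 190.192.0.0/12 (H1) depth=12
  ? 1.2.251.117  path d0:-→d1:-→d2:-→d3:-→d4:-→d5:-→d6:-→d7:-→d8:-→d9:-→d10:-→d11:-→d12:-→d13:-→d14:-→d15:-→d16:-→d17:-→d18:-→d19:-→d20:-→d21:-→d22:-→d23:-→d24:-→d25:-→d26:-→d27:-→d28:H4→d29:-→d30:-→d31:-→d32:H0  best=H0
  + 190.199.48.0/20 (H3) depth=20
  + 190.192.0.0/10 (H2) depth=10
  ? 190.192.197.39  path d0:-→d1:-→d2:-→d3:-→d4:-→d5:-→d6:-→d7:-→d8:-→d9:-→d10:H2→d11:-→d12:H1→d13:-  best=H1
  + 234.0.0.0/8 (H0) depth=8
  + 234.141.0.0/16 (H3) depth=16
  ? 190.199.48.7  path d0:-→d1:-→d2:-→d3:-→d4:-→d5:-→d6:-→d7:-→d8:-→d9:-→d10:H2→d11:-→d12:H1→d13:-→d14:-→d15:-→d16:-→d17:-→d18:-→d19:-→d20:H3  best=H3
  ? 190.199.48.0  path d0:-→d1:-→d2:-→d3:-→d4:-→d5:-→d6:-→d7:-→d8:-→d9:-→d10:H2→d11:-→d12:H1→d13:-→d14:-→d15:-→d16:-→d17:-→d18:-→d19:-→d20:H3  best=H3
  + 234.128.0.0/12 (H0) depth=12
  del 234.128.0.0/12 (clear depth 12)
  ? 190.192.208.230  path d0:-→d1:-→d2:-→d3:-→d4:-→d5:-→d6:-→d7:-→d8:-→d9:-→d10:H2→d11:-→d12:H1→d13:-  best=H1
  + 234.141.140.28/32 (H5) depth=32

== LOOKUPS ==
["H3","H0","H3","H0","H1","H3","H3","H1"]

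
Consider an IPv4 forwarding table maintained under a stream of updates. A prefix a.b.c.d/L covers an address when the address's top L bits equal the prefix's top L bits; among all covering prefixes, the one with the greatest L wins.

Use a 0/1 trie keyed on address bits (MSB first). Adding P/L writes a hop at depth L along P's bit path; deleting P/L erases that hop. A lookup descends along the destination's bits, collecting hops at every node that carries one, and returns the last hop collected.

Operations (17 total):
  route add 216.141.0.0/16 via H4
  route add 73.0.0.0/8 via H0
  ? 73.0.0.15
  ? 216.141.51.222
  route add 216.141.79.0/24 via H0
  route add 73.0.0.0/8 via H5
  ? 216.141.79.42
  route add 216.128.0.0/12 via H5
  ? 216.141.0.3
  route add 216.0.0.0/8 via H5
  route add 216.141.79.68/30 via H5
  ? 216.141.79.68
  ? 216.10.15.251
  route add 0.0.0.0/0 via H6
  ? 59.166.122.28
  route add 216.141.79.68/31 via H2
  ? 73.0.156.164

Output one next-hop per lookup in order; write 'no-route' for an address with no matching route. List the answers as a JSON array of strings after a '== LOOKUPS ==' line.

Apply in order:
  + 216.141.0.0/16 (H4) depth=16
  + 73.0.0.0/8 (H0) depth=8
  lookup 73.0.0.15: bits 01001001 walk d0:-→d1:-→d2:-→d3:-→d4:-→d5:-→d6:-→d7:-→d8:H0 -> H0
  lookup 216.141.51.222: bits 1101100010001101 walk d0:-→d1:-→d2:-→d3:-→d4:-→d5:-→d6:-→d7:-→d8:-→d9:-→d10:-→d11:-→d12:-→d13:-→d14:-→d15:-→d16:H4 -> H4
  + 216.141.79.0/24 (H0) depth=24
  + 73.0.0.0/8 (H5) depth=8
  lookup 216.141.79.42: bits 110110001000110101001111 walk d0:-→d1:-→d2:-→d3:-→d4:-→d5:-→d6:-→d7:-→d8:-→d9:-→d10:-→d11:-→d12:-→d13:-→d14:-→d15:-→d16:H4→d17:-→d18:-→d19:-→d20:-→d21:-→d22:-→d23:-→d24:H0 -> H0
  + 216.128.0.0/12 (H5) depth=12
  lookup 216.141.0.3: bits 11011000100011010 walk d0:-→d1:-→d2:-→d3:-→d4:-→d5:-→d6:-→d7:-→d8:-→d9:-→d10:-→d11:-→d12:H5→d13:-→d14:-→d15:-→d16:H4→d17:- -> H4
  + 216.0.0.0/8 (H5) depth=8
  + 216.141.79.68/30 (H5) depth=30
  lookup 216.141.79.68: bits 110110001000110101001111010001 walk d0:-→d1:-→d2:-→d3:-→d4:-→d5:-→d6:-→d7:-→d8:H5→d9:-→d10:-→d11:-→d12:H5→d13:-→d14:-→d15:-→d16:H4→d17:-→d18:-→d19:-→d20:-→d21:-→d22:-→d23:-→d24:H0→d25:-→d26:-→d27:-→d28:-→d29:-→d30:H5 -> H5
  lookup 216.10.15.251: bits 11011000 walk d0:-→d1:-→d2:-→d3:-→d4:-→d5:-→d6:-→d7:-→d8:H5 -> H5
  + 0.0.0.0/0 (H6) depth=0
  lookup 59.166.122.28: bits 0 walk d0:H6→d1:- -> H6
  + 216.141.79.68/31 (H2) depth=31
  lookup 73.0.156.164: bits 01001001 walk d0:H6→d1:-→d2:-→d3:-→d4:-→d5:-→d6:-→d7:-→d8:H5 -> H5

== LOOKUPS ==
["H0","H4","H0","H4","H5","H5","H6","H5"]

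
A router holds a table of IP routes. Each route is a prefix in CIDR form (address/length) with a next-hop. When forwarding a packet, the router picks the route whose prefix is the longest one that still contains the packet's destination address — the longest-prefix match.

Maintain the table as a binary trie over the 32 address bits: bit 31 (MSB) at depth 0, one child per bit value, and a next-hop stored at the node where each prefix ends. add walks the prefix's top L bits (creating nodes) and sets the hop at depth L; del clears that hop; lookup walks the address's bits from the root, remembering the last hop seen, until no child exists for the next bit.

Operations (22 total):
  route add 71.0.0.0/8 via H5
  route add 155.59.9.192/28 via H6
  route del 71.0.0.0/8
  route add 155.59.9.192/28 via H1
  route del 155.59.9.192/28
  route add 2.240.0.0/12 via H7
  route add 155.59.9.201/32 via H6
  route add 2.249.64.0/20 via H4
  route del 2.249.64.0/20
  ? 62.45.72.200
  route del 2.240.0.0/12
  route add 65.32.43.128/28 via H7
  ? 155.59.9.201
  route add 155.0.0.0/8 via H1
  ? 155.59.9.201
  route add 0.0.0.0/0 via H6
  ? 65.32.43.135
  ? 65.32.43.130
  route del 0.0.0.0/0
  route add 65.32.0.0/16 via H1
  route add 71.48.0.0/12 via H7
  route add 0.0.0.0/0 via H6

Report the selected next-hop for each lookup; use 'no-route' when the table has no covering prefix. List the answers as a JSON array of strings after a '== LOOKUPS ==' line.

Apply in order:
  + 71.0.0.0/8 (H5) depth=8
  + 155.59.9.192/28 (H6) depth=28
  del 71.0.0.0/8 (clear depth 8)
  + 155.59.9.192/28 (H1) depth=28
  del 155.59.9.192/28 (clear depth 28)
  + 2.240.0.0/12 (H7) depth=12
  + 155.59.9.201/32 (H6) depth=32
  + 2.249.64.0/20 (H4) depth=20
  del 2.249.64.0/20 (clear depth 20)
  lookup 62.45.72.200: bits 00 walk d0:-→d1:-→d2:- -> no-route
  del 2.240.0.0/12 (clear depth 12)
  + 65.32.43.128/28 (H7) depth=28
  lookup 155.59.9.201: bits 10011011001110110000100111001001 walk d0:-→d1:-→d2:-→d3:-→d4:-→d5:-→d6:-→d7:-→d8:-→d9:-→d10:-→d11:-→d12:-→d13:-→d14:-→d15:-→d16:-→d17:-→d18:-→d19:-→d20:-→d21:-→d22:-→d23:-→d24:-→d25:-→d26:-→d27:-→d28:-→d29:-→d30:-→d31:-→d32:H6 -> H6
  + 155.0.0.0/8 (H1) depth=8
  lookup 155.59.9.201: bits 10011011001110110000100111001001 walk d0:-→d1:-→d2:-→d3:-→d4:-→d5:-→d6:-→d7:-→d8:H1→d9:-→d10:-→d11:-→d12:-→d13:-→d14:-→d15:-→d16:-→d17:-→d18:-→d19:-→d20:-→d21:-→d22:-→d23:-→d24:-→d25:-→d26:-→d27:-→d28:-→d29:-→d30:-→d31:-→d32:H6 -> H6
  + 0.0.0.0/0 (H6) depth=0
  lookup 65.32.43.135: bits 0100000100100000001010111000 walk d0:H6→d1:-→d2:-→d3:-→d4:-→d5:-→d6:-→d7:-→d8:-→d9:-→d10:-→d11:-→d12:-→d13:-→d14:-→d15:-→d16:-→d17:-→d18:-→d19:-→d20:-→d21:-→d22:-→d23:-→d24:-→d25:-→d26:-→d27:-→d28:H7 -> H7
  lookup 65.32.43.130: bits 0100000100100000001010111000 walk d0:H6→d1:-→d2:-→d3:-→d4:-→d5:-→d6:-→d7:-→d8:-→d9:-→d10:-→d11:-→d12:-→d13:-→d14:-→d15:-→d16:-→d17:-→d18:-→d19:-→d20:-→d21:-→d22:-→d23:-→d24:-→d25:-→d26:-→d27:-→d28:H7 -> H7
  del 0.0.0.0/0 (clear depth 0)
  + 65.32.0.0/16 (H1) depth=16
  + 71.48.0.0/12 (H7) depth=12
  + 0.0.0.0/0 (H6) depth=0

== LOOKUPS ==
["no-route","H6","H6","H7","H7"]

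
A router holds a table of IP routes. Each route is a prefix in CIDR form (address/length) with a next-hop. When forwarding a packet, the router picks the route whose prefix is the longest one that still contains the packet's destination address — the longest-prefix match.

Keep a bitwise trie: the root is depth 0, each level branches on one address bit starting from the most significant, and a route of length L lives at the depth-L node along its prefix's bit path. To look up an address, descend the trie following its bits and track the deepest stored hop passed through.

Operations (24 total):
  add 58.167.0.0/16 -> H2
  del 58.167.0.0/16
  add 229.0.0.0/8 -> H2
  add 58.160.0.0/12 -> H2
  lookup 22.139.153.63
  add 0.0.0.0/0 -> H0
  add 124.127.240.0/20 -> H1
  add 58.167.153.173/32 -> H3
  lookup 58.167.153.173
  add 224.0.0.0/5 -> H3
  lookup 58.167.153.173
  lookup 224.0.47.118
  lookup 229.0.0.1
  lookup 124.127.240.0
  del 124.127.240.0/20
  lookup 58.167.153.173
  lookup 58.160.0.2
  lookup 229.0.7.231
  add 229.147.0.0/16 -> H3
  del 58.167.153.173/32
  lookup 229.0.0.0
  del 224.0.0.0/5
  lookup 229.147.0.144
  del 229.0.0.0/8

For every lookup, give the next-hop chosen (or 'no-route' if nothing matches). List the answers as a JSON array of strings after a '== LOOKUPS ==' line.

Process each operation:
  + 58.167.0.0/16 (H2) depth=16
  del 58.167.0.0/16 (clear depth 16)
  + 229.0.0.0/8 (H2) depth=8
  + 58.160.0.0/12 (H2) depth=12
  ? 22.139.153.63  path d0:-→d1:-→d2:-  best=no-route
  + 0.0.0.0/0 (H0) depth=0
  + 124.127.240.0/20 (H1) depth=20
  + 58.167.153.173/32 (H3) depth=32
  ? 58.167.153.173  path d0:H0→d1:-→d2:-→d3:-→d4:-→d5:-→d6:-→d7:-→d8:-→d9:-→d10:-→d11:-→d12:H2→d13:-→d14:-→d15:-→d16:-→d17:-→d18:-→d19:-→d20:-→d21:-→d22:-→d23:-→d24:-→d25:-→d26:-→d27:-→d28:-→d29:-→d30:-→d31:-→d32:H3  best=H3
  + 224.0.0.0/5 (H3) depth=5
  ? 58.167.153.173  path d0:H0→d1:-→d2:-→d3:-→d4:-→d5:-→d6:-→d7:-→d8:-→d9:-→d10:-→d11:-→d12:H2→d13:-→d14:-→d15:-→d16:-→d17:-→d18:-→d19:-→d20:-→d21:-→d22:-→d23:-→d24:-→d25:-→d26:-→d27:-→d28:-→d29:-→d30:-→d31:-→d32:H3  best=H3
  ? 224.0.47.118  path d0:H0→d1:-→d2:-→d3:-→d4:-→d5:H3  best=H3
  ? 229.0.0.1  path d0:H0→d1:-→d2:-→d3:-→d4:-→d5:H3→d6:-→d7:-→d8:H2  best=H2
  ? 124.127.240.0  path d0:H0→d1:-→d2:-→d3:-→d4:-→d5:-→d6:-→d7:-→d8:-→d9:-→d10:-→d11:-→d12:-→d13:-→d14:-→d15:-→d16:-→d17:-→d18:-→d19:-→d20:H1  best=H1
  del 124.127.240.0/20 (clear depth 20)
  ? 58.167.153.173  path d0:H0→d1:-→d2:-→d3:-→d4:-→d5:-→d6:-→d7:-→d8:-→d9:-→d10:-→d11:-→d12:H2→d13:-→d14:-→d15:-→d16:-→d17:-→d18:-→d19:-→d20:-→d21:-→d22:-→d23:-→d24:-→d25:-→d26:-→d27:-→d28:-→d29:-→d30:-→d31:-→d32:H3  best=H3
  ? 58.160.0.2  path d0:H0→d1:-→d2:-→d3:-→d4:-→d5:-→d6:-→d7:-→d8:-→d9:-→d10:-→d11:-→d12:H2→d13:-  best=H2
  ? 229.0.7.231  path d0:H0→d1:-→d2:-→d3:-→d4:-→d5:H3→d6:-→d7:-→d8:H2  best=H2
  + 229.147.0.0/16 (H3) depth=16
  del 58.167.153.173/32 (clear depth 32)
  ? 229.0.0.0  path d0:H0→d1:-→d2:-→d3:-→d4:-→d5:H3→d6:-→d7:-→d8:H2  best=H2
  del 224.0.0.0/5 (clear depth 5)
  ? 229.147.0.144  path d0:H0→d1:-→d2:-→d3:-→d4:-→d5:-→d6:-→d7:-→d8:H2→d9:-→d10:-→d11:-→d12:-→d13:-→d14:-→d15:-→d16:H3  best=H3
  del 229.0.0.0/8 (clear depth 8)

== LOOKUPS ==
["no-route","H3","H3","H3","H2","H1","H3","H2","H2","H2","H3"]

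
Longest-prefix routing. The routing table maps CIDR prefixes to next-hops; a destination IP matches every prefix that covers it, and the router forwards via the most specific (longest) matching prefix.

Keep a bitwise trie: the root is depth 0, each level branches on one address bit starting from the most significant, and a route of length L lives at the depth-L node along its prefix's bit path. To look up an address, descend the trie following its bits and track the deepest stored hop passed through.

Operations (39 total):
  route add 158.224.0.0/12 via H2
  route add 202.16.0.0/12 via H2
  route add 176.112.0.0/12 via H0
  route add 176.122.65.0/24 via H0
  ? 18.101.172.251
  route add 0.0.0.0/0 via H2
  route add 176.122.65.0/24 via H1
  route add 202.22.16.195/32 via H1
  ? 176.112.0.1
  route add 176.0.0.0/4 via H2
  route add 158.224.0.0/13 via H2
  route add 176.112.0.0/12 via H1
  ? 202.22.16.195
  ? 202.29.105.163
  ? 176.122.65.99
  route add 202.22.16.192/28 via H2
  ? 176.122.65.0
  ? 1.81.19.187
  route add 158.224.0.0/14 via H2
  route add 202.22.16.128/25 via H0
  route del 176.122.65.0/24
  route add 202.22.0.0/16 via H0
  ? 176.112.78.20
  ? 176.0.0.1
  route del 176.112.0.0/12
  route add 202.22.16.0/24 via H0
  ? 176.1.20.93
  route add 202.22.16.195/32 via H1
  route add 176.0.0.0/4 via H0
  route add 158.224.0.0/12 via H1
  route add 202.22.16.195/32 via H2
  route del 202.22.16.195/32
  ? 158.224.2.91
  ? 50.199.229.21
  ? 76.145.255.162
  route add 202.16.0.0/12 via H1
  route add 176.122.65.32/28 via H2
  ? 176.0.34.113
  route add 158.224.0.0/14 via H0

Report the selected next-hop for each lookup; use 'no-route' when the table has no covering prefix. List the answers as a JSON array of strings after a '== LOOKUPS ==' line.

Process each operation:
  + 158.224.0.0/12 (H2) depth=12
  + 202.16.0.0/12 (H2) depth=12
  + 176.112.0.0/12 (H0) depth=12
  + 176.122.65.0/24 (H0) depth=24
  lookup 18.101.172.251: bits ε walk d0:- -> no-route
  + 0.0.0.0/0 (H2) depth=0
  + 176.122.65.0/24 (H1) depth=24
  + 202.22.16.195/32 (H1) depth=32
  lookup 176.112.0.1: bits 101100000111 walk d0:H2→d1:-→d2:-→d3:-→d4:-→d5:-→d6:-→d7:-→d8:-→d9:-→d10:-→d11:-→d12:H0 -> H0
  + 176.0.0.0/4 (H2) depth=4
  + 158.224.0.0/13 (H2) depth=13
  + 176.112.0.0/12 (H1) depth=12
  lookup 202.22.16.195: bits 11001010000101100001000011000011 walk d0:H2→d1:-→d2:-→d3:-→d4:-→d5:-→d6:-→d7:-→d8:-→d9:-→d10:-→d11:-→d12:H2→d13:-→d14:-→d15:-→d16:-→d17:-→d18:-→d19:-→d20:-→d21:-→d22:-→d23:-→d24:-→d25:-→d26:-→d27:-→d28:-→d29:-→d30:-→d31:-→d32:H1 -> H1
  lookup 202.29.105.163: bits 110010100001 walk d0:H2→d1:-→d2:-→d3:-→d4:-→d5:-→d6:-→d7:-→d8:-→d9:-→d10:-→d11:-→d12:H2 -> H2
  lookup 176.122.65.99: bits 101100000111101001000001 walk d0:H2→d1:-→d2:-→d3:-→d4:H2→d5:-→d6:-→d7:-→d8:-→d9:-→d10:-→d11:-→d12:H1→d13:-→d14:-→d15:-→d16:-→d17:-→d18:-→d19:-→d20:-→d21:-→d22:-→d23:-→d24:H1 -> H1
  + 202.22.16.192/28 (H2) depth=28
  lookup 176.122.65.0: bits 101100000111101001000001 walk d0:H2→d1:-→d2:-→d3:-→d4:H2→d5:-→d6:-→d7:-→d8:-→d9:-→d10:-→d11:-→d12:H1→d13:-→d14:-→d15:-→d16:-→d17:-→d18:-→d19:-→d20:-→d21:-→d22:-→d23:-→d24:H1 -> H1
  lookup 1.81.19.187: bits ε walk d0:H2 -> H2
  + 158.224.0.0/14 (H2) depth=14
  + 202.22.16.128/25 (H0) depth=25
  - 176.122.65.0/24 clear@24
  + 202.22.0.0/16 (H0) depth=16
  lookup 176.112.78.20: bits 101100000111 walk d0:H2→d1:-→d2:-→d3:-→d4:H2→d5:-→d6:-→d7:-→d8:-→d9:-→d10:-→d11:-→d12:H1 -> H1
  lookup 176.0.0.1: bits 101100000 walk d0:H2→d1:-→d2:-→d3:-→d4:H2→d5:-→d6:-→d7:-→d8:-→d9:- -> H2
  - 176.112.0.0/12 clear@12
  + 202.22.16.0/24 (H0) depth=24
  lookup 176.1.20.93: bits 101100000 walk d0:H2→d1:-→d2:-→d3:-→d4:H2→d5:-→d6:-→d7:-→d8:-→d9:- -> H2
  + 202.22.16.195/32 (H1) depth=32
  + 176.0.0.0/4 (H0) depth=4
  + 158.224.0.0/12 (H1) depth=12
  + 202.22.16.195/32 (H2) depth=32
  - 202.22.16.195/32 clear@32
  lookup 158.224.2.91: bits 10011110111000 walk d0:H2→d1:-→d2:-→d3:-→d4:-→d5:-→d6:-→d7:-→d8:-→d9:-→d10:-→d11:-→d12:H1→d13:H2→d14:H2 -> H2
  lookup 50.199.229.21: bits ε walk d0:H2 -> H2
  lookup 76.145.255.162: bits ε walk d0:H2 -> H2
  + 202.16.0.0/12 (H1) depth=12
  + 176.122.65.32/28 (H2) depth=28
  lookup 176.0.34.113: bits 101100000 walk d0:H2→d1:-→d2:-→d3:-→d4:H0→d5:-→d6:-→d7:-→d8:-→d9:- -> H0
  + 158.224.0.0/14 (H0) depth=14

== LOOKUPS ==
["no-route","H0","H1","H2","H1","H1","H2","H1","H2","H2","H2","H2","H2","H0"]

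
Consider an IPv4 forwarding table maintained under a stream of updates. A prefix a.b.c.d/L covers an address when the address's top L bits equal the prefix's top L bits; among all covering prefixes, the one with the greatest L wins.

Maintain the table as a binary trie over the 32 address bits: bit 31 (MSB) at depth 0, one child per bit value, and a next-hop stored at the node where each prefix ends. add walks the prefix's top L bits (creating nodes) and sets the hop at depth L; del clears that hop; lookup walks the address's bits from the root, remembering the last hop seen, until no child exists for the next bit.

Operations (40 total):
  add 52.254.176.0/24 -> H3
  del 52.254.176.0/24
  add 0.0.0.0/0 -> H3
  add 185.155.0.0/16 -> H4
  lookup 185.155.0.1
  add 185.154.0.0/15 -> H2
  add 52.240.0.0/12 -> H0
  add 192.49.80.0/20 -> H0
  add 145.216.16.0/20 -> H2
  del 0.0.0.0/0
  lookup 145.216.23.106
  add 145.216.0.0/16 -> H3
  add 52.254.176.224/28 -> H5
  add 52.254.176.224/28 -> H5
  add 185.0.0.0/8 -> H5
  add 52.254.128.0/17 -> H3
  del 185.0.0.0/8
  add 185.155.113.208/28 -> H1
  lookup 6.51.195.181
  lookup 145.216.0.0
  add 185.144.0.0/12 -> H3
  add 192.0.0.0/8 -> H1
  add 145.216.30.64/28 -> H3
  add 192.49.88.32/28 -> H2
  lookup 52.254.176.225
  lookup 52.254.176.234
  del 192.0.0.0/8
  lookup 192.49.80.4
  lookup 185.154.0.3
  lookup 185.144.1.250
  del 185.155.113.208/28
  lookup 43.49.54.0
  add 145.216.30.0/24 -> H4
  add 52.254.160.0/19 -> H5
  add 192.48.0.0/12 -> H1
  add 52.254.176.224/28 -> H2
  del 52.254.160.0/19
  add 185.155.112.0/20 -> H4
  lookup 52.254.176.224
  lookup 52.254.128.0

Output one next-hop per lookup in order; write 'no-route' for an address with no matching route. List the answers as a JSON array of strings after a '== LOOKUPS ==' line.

Apply in order:
  add 52.254.176.0/24 -> H3 at depth 24
  - 52.254.176.0/24 clear@24
  add 0.0.0.0/0 -> H3 at depth 0
  add 185.155.0.0/16 -> H4 at depth 16
  Q 185.155.0.1: descend 1011100110011011 ; hops seen [H3,H4] ; pick H4
  add 185.154.0.0/15 -> H2 at depth 15
  add 52.240.0.0/12 -> H0 at depth 12
  add 192.49.80.0/20 -> H0 at depth 20
  add 145.216.16.0/20 -> H2 at depth 20
  - 0.0.0.0/0 clear@0
  Q 145.216.23.106: descend 10010001110110000001 ; hops seen [H2] ; pick H2
  add 145.216.0.0/16 -> H3 at depth 16
  add 52.254.176.224/28 -> H5 at depth 28
  add 52.254.176.224/28 -> H5 at depth 28
  add 185.0.0.0/8 -> H5 at depth 8
  add 52.254.128.0/17 -> H3 at depth 17
  - 185.0.0.0/8 clear@8
  add 185.155.113.208/28 -> H1 at depth 28
  Q 6.51.195.181: descend 00 ; hops seen [∅] ; pick no-route
  Q 145.216.0.0: descend 1001000111011000000 ; hops seen [H3] ; pick H3
  add 185.144.0.0/12 -> H3 at depth 12
  add 192.0.0.0/8 -> H1 at depth 8
  add 145.216.30.64/28 -> H3 at depth 28
  add 192.49.88.32/28 -> H2 at depth 28
  Q 52.254.176.225: descend 0011010011111110101100001110 ; hops seen [H0,H3,H5] ; pick H5
  Q 52.254.176.234: descend 0011010011111110101100001110 ; hops seen [H0,H3,H5] ; pick H5
  - 192.0.0.0/8 clear@8
  Q 192.49.80.4: descend 11000000001100010101 ; hops seen [H0] ; pick H0
  Q 185.154.0.3: descend 101110011001101 ; hops seen [H3,H2] ; pick H2
  Q 185.144.1.250: descend 101110011001 ; hops seen [H3] ; pick H3
  - 185.155.113.208/28 clear@28
  Q 43.49.54.0: descend 001 ; hops seen [∅] ; pick no-route
  add 145.216.30.0/24 -> H4 at depth 24
  add 52.254.160.0/19 -> H5 at depth 19
  add 192.48.0.0/12 -> H1 at depth 12
  add 52.254.176.224/28 -> H2 at depth 28
  - 52.254.160.0/19 clear@19
  add 185.155.112.0/20 -> H4 at depth 20
  Q 52.254.176.224: descend 0011010011111110101100001110 ; hops seen [H0,H3,H2] ; pick H2
  Q 52.254.128.0: descend 001101001111111010 ; hops seen [H0,H3] ; pick H3

== LOOKUPS ==
["H4","H2","no-route","H3","H5","H5","H0","H2","H3","no-route","H2","H3"]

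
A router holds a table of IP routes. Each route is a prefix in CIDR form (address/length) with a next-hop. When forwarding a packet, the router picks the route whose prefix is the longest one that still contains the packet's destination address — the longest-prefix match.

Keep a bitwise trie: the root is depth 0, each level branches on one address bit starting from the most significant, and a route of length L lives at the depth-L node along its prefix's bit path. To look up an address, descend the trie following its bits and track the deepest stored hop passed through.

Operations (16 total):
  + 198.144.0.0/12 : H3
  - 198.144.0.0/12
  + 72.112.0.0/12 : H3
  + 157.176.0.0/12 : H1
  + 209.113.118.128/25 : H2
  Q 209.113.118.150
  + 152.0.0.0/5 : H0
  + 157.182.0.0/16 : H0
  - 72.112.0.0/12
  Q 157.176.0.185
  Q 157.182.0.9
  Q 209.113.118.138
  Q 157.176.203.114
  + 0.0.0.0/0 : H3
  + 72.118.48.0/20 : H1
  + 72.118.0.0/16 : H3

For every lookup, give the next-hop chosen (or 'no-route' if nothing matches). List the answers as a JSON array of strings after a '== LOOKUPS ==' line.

Trace:
  add 198.144.0.0/12 -> H3 at depth 12
  del 198.144.0.0/12 (clear depth 12)
  add 72.112.0.0/12 -> H3 at depth 12
  add 157.176.0.0/12 -> H1 at depth 12
  add 209.113.118.128/25 -> H2 at depth 25
  Q 209.113.118.150: descend 1101000101110001011101101 ; hops seen [H2] ; pick H2
  add 152.0.0.0/5 -> H0 at depth 5
  add 157.182.0.0/16 -> H0 at depth 16
  del 72.112.0.0/12 (clear depth 12)
  Q 157.176.0.185: descend 1001110110110 ; hops seen [H0,H1] ; pick H1
  Q 157.182.0.9: descend 1001110110110110 ; hops seen [H0,H1,H0] ; pick H0
  Q 209.113.118.138: descend 1101000101110001011101101 ; hops seen [H2] ; pick H2
  Q 157.176.203.114: descend 1001110110110 ; hops seen [H0,H1] ; pick H1
  add 0.0.0.0/0 -> H3 at depth 0
  add 72.118.48.0/20 -> H1 at depth 20
  add 72.118.0.0/16 -> H3 at depth 16

== LOOKUPS ==
["H2","H1","H0","H2","H1"]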